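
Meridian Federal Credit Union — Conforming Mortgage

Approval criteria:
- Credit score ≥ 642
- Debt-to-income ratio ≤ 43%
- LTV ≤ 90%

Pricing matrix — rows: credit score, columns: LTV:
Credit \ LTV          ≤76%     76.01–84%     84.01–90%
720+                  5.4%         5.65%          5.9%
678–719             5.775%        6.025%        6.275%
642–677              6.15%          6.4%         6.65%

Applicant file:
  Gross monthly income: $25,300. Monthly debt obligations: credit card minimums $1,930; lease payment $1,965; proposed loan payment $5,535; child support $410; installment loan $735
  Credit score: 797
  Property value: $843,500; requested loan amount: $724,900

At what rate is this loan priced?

Credit score 797 ≥ 642; Total monthly debts = (1,930 + 1,965 + 5,535 + 410 + 735) = 10,575. DTI = 10,575/25,300 = 41.8% ≤ 43%
LTV = 724,900/843,500 = 85.9% ≤ 90%
Credit 797 → row 720+; LTV 85.9% → column 84.01–90%. Grid cell → 5.9%.

5.9%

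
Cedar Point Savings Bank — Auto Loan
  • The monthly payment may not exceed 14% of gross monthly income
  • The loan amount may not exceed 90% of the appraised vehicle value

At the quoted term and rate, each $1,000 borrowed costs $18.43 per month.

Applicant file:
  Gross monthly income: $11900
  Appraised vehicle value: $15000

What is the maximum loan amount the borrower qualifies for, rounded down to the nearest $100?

Payment cap: 14% × $11,900 = $1,666/month.
At $18.43 per $1,000, that supports 1,666/18.43 × 1,000 ≈ $90,396 → $90,300.
LTV cap: 90% × $15,000 = $13,500 → $13,500.
Binding constraint: loan-to-value.

$13,500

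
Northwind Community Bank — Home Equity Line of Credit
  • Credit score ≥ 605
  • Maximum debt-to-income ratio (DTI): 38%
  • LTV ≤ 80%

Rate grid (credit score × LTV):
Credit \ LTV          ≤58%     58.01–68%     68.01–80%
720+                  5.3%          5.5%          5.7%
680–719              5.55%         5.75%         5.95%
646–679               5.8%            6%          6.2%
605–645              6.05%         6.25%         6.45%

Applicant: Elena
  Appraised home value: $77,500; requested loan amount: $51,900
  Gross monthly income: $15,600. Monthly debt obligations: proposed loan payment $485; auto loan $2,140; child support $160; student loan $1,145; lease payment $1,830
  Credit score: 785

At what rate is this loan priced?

5.5%

Credit score 785 ≥ 605; Total monthly debts = (485 + 2,140 + 160 + 1,145 + 1,830) = 5,760. DTI = 5,760/15,600 = 36.9% ≤ 38%
LTV: 51,900 ÷ 77,500 = 67%, within 80% cap
Row: 785 falls in 720+. Column: 67% falls in 58.01–68%. Rate = 5.5%.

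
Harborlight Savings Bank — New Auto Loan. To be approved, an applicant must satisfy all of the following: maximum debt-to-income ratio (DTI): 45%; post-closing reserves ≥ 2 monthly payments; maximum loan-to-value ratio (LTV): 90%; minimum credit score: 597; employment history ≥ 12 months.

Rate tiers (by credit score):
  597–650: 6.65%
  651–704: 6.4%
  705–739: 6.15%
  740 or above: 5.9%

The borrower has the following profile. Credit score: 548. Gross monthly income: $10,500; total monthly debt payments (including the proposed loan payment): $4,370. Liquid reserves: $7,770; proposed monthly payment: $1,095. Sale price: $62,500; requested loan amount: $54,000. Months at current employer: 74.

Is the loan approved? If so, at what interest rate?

Denied

Credit score 548 < 597 (below minimum)
LTV: 54,000 ÷ 62,500 = 86.4%, within 90% cap
DTI = 4,370/10,500 = 41.6% ≤ 45%
Reserves = 7,770/1,095 = 7.1 months ≥ 2
Employment 74 ≥ 12 months
Not all requirements met → denied.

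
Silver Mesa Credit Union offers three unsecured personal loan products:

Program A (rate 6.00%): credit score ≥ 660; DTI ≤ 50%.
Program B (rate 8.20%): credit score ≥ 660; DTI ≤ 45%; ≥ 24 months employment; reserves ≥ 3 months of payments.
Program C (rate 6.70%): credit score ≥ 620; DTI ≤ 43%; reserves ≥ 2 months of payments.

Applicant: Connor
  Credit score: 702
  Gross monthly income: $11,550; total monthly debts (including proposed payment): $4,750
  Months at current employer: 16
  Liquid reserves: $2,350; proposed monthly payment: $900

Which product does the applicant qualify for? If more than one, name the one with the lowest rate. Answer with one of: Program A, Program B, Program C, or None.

DTI = 4,750/11,550 = 41.1%.
Reserves = 2,350/900 = 2.6 months.
Program A: score 702 ≥ 660; DTI 41.1% ≤ 50% → qualifies.
Program B: score 702 ≥ 660; DTI 41.1% ≤ 45%; employment 16 < 24 mo; reserves 2.6 < 3 mo → does not qualify.
Program C: score 702 ≥ 620; DTI 41.1% ≤ 43%; reserves 2.6 ≥ 2 mo → qualifies.
Qualifying: Program A, Program C. Lowest rate is 6.00% → Program A.

Program A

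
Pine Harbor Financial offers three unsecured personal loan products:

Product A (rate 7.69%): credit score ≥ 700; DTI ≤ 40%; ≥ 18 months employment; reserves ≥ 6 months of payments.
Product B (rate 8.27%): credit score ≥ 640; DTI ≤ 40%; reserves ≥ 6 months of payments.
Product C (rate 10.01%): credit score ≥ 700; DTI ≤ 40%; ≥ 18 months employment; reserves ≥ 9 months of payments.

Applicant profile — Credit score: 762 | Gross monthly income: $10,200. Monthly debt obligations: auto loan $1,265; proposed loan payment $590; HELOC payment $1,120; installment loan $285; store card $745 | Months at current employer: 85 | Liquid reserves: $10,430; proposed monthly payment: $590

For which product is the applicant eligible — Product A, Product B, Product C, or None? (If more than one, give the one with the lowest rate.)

Total debts = (1,265 + 590 + 1,120 + 285 + 745) = 4,005; DTI = 4,005/10,200 = 39.3%.
Reserves = 10,430/590 = 17.7 months.
Product A: score 762 ≥ 700; DTI 39.3% ≤ 40%; employment 85 ≥ 18 mo; reserves 17.7 ≥ 6 mo → qualifies.
Product B: score 762 ≥ 640; DTI 39.3% ≤ 40%; reserves 17.7 ≥ 6 mo → qualifies.
Product C: score 762 ≥ 700; DTI 39.3% ≤ 40%; employment 85 ≥ 18 mo; reserves 17.7 ≥ 9 mo → qualifies.
Qualifying: Product A, Product B, Product C. Lowest rate is 7.69% → Product A.

Product A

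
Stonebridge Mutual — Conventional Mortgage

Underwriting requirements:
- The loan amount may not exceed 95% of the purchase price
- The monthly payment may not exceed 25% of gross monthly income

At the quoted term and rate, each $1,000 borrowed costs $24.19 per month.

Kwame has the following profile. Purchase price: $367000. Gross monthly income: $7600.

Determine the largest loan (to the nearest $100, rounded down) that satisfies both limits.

$78,500

Payment cap: 25% × $7,600 = $1,900/month.
At $24.19 per $1,000, that supports 1,900/24.19 × 1,000 ≈ $78,544 → $78,500.
LTV cap: 95% × $367,000 = $348,650 → $348,600.
Binding constraint: payment-to-income.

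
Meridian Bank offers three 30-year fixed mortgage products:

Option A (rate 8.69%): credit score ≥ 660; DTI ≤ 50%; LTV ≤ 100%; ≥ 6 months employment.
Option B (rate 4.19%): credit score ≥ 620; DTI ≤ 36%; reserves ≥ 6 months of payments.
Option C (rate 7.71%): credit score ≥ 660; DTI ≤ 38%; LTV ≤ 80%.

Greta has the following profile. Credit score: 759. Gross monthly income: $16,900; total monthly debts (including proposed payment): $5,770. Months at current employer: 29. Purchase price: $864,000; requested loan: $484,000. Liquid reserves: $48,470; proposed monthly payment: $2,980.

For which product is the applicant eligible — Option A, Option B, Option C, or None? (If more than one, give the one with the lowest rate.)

DTI = 5,770/16,900 = 34.1%.
LTV = 484,000/864,000 = 56%.
Reserves = 48,470/2,980 = 16.3 months.
Option A: score 759 ≥ 660; DTI 34.1% ≤ 50%; LTV 56% ≤ 100%; employment 29 ≥ 6 mo → qualifies.
Option B: score 759 ≥ 620; DTI 34.1% ≤ 36%; reserves 16.3 ≥ 6 mo → qualifies.
Option C: score 759 ≥ 660; DTI 34.1% ≤ 38%; LTV 56% ≤ 80% → qualifies.
Qualifying: Option A, Option B, Option C. Lowest rate is 4.19% → Option B.

Option B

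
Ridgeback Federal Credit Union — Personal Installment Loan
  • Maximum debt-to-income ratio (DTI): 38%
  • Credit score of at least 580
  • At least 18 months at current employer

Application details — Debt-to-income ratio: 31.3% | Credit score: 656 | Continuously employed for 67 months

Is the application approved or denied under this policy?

DTI 31.3% ≤ 38%
Credit score 656 ≥ 580 (meets)
Employment 67 ≥ 18 months
All criteria satisfied.

Approved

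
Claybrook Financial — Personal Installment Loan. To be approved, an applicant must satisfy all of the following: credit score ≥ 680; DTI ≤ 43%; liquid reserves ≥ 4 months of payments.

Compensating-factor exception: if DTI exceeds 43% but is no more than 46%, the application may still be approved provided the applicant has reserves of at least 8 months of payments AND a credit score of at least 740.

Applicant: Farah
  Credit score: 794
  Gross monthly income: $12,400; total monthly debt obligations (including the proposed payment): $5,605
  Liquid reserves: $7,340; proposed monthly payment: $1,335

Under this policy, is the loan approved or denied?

Credit score 794 ≥ 680 (meets base)
DTI = 5,605/12,400 = 45.2% > 43% — standard DTI limit exceeded.
Liquid reserves cover 7,340/1,335 = 5.5 months — ≥ 4 required
45.2% falls in the override range (43%–46%), so the compensating-factor test applies.
Reserves 5.5 < 8 months; credit score 794 ≥ 740.
Override conditions not both satisfied; exception does not apply.

Denied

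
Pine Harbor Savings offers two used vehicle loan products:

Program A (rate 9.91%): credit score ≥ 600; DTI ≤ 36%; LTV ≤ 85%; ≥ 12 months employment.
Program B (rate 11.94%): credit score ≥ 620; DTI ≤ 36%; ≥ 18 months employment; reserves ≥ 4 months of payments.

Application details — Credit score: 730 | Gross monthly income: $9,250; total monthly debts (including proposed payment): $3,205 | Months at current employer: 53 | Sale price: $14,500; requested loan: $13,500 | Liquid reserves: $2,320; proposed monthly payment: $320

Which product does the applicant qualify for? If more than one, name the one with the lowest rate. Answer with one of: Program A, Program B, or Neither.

Program B

DTI = 3,205/9,250 = 34.6%.
LTV = 13,500/14,500 = 93.1%.
Reserves = 2,320/320 = 7.2 months.
Program A: score 730 ≥ 600; DTI 34.6% ≤ 36%; LTV 93.1% > 85%; employment 53 ≥ 12 mo → does not qualify.
Program B: score 730 ≥ 620; DTI 34.6% ≤ 36%; employment 53 ≥ 18 mo; reserves 7.2 ≥ 4 mo → qualifies.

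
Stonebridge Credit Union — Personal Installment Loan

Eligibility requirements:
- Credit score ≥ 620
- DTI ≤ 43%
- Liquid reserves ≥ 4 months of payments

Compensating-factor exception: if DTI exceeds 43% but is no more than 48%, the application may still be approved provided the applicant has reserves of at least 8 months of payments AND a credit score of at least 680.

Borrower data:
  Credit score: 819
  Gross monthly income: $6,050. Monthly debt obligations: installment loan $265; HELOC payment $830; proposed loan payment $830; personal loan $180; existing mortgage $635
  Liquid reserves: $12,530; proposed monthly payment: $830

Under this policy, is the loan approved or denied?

Approved

Credit score 819 ≥ 620 (meets base)
Total debts = (265 + 830 + 830 + 180 + 635) = 2,740. DTI: 2,740 ÷ 6,050 = 45.3%, over the 43% base limit.
Liquid reserves cover 12,530/830 = 15.1 months — ≥ 4 required
DTI 45.3% is within the 43%–48% exception band; checking compensating factors.
Override check — reserves: 15.1 mo (ok); score: 819 (ok).
Both override conditions satisfied; DTI exception granted.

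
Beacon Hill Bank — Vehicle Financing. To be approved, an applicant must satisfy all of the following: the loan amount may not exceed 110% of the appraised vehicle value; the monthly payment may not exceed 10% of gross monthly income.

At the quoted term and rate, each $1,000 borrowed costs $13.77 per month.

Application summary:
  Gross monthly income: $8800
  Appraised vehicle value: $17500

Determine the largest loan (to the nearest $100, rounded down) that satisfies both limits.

Payment cap: 10% × $8,800 = $880/month.
At $13.77 per $1,000, that supports 880/13.77 × 1,000 ≈ $63,907 → $63,900.
LTV cap: 110% × $17,500 = $19,250 → $19,200.
Binding constraint: loan-to-value.

$19,200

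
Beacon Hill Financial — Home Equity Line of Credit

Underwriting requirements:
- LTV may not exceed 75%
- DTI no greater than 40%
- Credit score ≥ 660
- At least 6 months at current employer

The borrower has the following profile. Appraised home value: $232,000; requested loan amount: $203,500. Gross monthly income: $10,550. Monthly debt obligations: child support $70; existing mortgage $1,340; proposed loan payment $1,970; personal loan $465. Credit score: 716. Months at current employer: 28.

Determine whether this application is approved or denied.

Denied

LTV = 203,500/232,000 = 87.7% > 75%
Total monthly debts = (70 + 1,340 + 1,970 + 465) = 3,845. DTI: 3,845 ÷ 10,550 = 36.4%, within the 40% cap
Credit score 716 ≥ 660 (meets)
Employment 28 ≥ 6 months
Fails on LTV.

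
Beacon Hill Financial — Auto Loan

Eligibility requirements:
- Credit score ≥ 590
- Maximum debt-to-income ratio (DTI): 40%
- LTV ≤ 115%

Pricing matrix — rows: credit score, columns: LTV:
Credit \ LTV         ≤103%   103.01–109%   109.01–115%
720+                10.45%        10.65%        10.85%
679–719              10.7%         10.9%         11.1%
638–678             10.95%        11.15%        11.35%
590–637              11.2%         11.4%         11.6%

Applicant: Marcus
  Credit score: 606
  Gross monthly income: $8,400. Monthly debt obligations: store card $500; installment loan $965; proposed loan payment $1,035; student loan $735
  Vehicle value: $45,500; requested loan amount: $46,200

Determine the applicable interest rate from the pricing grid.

Credit score 606 ≥ 590; Total monthly debts = (500 + 965 + 1,035 + 735) = 3,235. DTI = 3,235/8,400 = 38.5% ≤ 40%
Loan-to-value = 46,200/45,500 = 101.5% — pass (115% max)
Credit 606 → row 590–637; LTV 101.5% → column ≤103%. Grid cell → 11.2%.

11.2%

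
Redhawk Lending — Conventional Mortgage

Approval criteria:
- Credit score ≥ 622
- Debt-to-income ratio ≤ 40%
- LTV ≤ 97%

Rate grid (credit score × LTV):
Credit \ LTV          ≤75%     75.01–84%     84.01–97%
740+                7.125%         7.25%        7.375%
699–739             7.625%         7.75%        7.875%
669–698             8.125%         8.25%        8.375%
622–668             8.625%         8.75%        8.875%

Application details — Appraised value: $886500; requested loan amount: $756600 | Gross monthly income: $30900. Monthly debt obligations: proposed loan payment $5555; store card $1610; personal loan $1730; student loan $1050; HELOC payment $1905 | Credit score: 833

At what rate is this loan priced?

7.375%

Credit score 833 ≥ 622; Total monthly debts = (5,555 + 1,610 + 1,730 + 1,050 + 1,905) = 11,850. DTI = 11,850/30,900 = 38.3% ≤ 40%
Loan-to-value = 756,600/886,500 = 85.3% — pass (97% max)
Credit 833 → row 740+; LTV 85.3% → column 84.01–97%. Grid cell → 7.375%.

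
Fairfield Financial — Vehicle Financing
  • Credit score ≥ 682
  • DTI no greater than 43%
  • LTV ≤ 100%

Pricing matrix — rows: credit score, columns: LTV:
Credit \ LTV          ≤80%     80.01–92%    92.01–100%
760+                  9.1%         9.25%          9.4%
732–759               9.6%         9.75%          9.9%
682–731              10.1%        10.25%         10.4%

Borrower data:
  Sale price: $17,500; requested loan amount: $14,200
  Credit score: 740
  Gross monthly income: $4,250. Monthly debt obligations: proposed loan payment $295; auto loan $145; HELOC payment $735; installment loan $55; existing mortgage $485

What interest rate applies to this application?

Credit score 740 ≥ 682; Total monthly debts = (295 + 145 + 735 + 55 + 485) = 1,715. DTI: 1,715 ÷ 4,250 = 40.4%, within the 43% cap
LTV: 14,200 ÷ 17,500 = 81.1%, within 100% cap
Row: 740 falls in 732–759. Column: 81.1% falls in 80.01–92%. Rate = 9.75%.

9.75%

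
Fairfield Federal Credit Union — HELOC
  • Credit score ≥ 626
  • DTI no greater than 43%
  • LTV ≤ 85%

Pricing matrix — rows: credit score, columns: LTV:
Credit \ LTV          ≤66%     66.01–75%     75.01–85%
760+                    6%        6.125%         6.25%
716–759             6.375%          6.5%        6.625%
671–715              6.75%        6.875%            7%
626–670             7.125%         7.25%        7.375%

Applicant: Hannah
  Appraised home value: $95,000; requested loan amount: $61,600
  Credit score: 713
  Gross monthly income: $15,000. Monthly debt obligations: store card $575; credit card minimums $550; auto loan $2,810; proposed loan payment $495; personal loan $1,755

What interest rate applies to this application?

6.75%

Credit score 713 ≥ 626; Total monthly debts = (575 + 550 + 2,810 + 495 + 1,755) = 6,185. DTI = 6,185/15,000 = 41.2% ≤ 43%
LTV = 61,600/95,000 = 64.8% ≤ 85%
Score 713 is in the 671–715 band; LTV 64.8% is in the ≤66% band → 6.75%.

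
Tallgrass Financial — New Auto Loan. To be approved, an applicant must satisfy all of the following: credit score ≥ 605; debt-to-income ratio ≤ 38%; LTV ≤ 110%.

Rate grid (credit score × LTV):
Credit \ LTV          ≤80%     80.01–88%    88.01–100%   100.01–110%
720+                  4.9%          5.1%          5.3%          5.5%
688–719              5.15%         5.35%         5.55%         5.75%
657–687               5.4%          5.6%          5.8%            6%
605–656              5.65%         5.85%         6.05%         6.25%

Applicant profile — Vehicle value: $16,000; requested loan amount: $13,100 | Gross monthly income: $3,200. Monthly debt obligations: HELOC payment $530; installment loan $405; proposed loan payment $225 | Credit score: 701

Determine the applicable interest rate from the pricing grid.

5.35%

Credit score 701 ≥ 605; Total monthly debts = (530 + 405 + 225) = 1,160. Debt-to-income = 1,160/3,200 = 36.2% — meets 38% limit
Loan-to-value = 13,100/16,000 = 81.9% — pass (110% max)
Credit 701 → row 688–719; LTV 81.9% → column 80.01–88%. Grid cell → 5.35%.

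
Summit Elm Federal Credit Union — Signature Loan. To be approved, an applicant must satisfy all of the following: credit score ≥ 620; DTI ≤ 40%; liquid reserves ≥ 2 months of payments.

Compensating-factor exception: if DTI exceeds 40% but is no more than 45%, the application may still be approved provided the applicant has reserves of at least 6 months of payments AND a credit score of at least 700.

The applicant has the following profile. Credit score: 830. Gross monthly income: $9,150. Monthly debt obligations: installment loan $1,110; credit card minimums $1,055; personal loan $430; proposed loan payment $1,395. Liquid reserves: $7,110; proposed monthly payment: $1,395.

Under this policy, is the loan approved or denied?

Credit score 830 ≥ 620 (meets base)
Total debts = (1,110 + 1,055 + 430 + 1,395) = 3,990. DTI = 3,990/9,150 = 43.6% > 40% — standard DTI limit exceeded.
Reserves = 7,110/1,395 = 5.1 months ≥ 2
43.6% falls in the override range (40%–45%), so the compensating-factor test applies.
Reserves 5.1 < 6 months; credit score 830 ≥ 700.
Override conditions not both satisfied; exception does not apply.

Denied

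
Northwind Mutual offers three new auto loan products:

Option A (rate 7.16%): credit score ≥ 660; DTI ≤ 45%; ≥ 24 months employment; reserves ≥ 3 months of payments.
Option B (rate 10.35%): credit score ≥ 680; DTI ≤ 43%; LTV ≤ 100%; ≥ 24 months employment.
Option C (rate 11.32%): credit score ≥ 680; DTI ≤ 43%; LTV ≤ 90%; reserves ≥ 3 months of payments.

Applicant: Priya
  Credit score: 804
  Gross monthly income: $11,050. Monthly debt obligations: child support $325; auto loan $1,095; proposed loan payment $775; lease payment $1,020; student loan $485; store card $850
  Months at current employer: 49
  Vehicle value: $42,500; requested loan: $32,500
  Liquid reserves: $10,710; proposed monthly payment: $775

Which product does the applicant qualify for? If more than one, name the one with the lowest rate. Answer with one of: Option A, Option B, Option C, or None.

Option A

Total debts = (325 + 1,095 + 775 + 1,020 + 485 + 850) = 4,550; DTI = 4,550/11,050 = 41.2%.
LTV = 32,500/42,500 = 76.5%.
Reserves = 10,710/775 = 13.8 months.
Option A: score 804 ≥ 660; DTI 41.2% ≤ 45%; employment 49 ≥ 24 mo; reserves 13.8 ≥ 3 mo → qualifies.
Option B: score 804 ≥ 680; DTI 41.2% ≤ 43%; LTV 76.5% ≤ 100%; employment 49 ≥ 24 mo → qualifies.
Option C: score 804 ≥ 680; DTI 41.2% ≤ 43%; LTV 76.5% ≤ 90%; reserves 13.8 ≥ 3 mo → qualifies.
Qualifying: Option A, Option B, Option C. Lowest rate is 7.16% → Option A.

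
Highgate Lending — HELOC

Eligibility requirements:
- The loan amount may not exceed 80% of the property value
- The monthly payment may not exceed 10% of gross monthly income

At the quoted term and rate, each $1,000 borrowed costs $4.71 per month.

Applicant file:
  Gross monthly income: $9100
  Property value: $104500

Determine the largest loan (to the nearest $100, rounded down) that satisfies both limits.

$83,600

Payment cap: 10% × $9,100 = $910/month.
At $4.71 per $1,000, that supports 910/4.71 × 1,000 ≈ $193,205 → $193,200.
LTV cap: 80% × $104,500 = $83,600 → $83,600.
Binding constraint: loan-to-value.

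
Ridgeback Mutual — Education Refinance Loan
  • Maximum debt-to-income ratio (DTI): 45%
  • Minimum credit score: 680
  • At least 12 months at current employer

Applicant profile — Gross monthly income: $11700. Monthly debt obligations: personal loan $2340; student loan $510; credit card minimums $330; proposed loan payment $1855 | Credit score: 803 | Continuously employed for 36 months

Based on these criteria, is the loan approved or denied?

Approved

Total monthly debts = (2,340 + 510 + 330 + 1,855) = 5,035. DTI: 5,035 ÷ 11,700 = 43%, within the 45% cap
Credit score 803 ≥ 680 (meets)
Employment 36 ≥ 12 months
All criteria satisfied.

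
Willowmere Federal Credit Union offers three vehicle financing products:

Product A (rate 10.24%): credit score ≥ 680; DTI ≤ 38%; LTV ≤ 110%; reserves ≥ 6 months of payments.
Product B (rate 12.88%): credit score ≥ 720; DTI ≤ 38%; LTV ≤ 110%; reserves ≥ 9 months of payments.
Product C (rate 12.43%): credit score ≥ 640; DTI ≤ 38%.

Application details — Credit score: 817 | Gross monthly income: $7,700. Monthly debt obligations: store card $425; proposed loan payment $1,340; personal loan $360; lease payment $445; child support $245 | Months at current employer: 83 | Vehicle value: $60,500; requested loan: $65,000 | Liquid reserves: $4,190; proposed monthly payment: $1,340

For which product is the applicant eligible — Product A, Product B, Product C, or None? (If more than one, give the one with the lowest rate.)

Total debts = (425 + 1,340 + 360 + 445 + 245) = 2,815; DTI = 2,815/7,700 = 36.6%.
LTV = 65,000/60,500 = 107.4%.
Reserves = 4,190/1,340 = 3.1 months.
Product A: score 817 ≥ 680; DTI 36.6% ≤ 38%; LTV 107.4% ≤ 110%; reserves 3.1 < 6 mo → does not qualify.
Product B: score 817 ≥ 720; DTI 36.6% ≤ 38%; LTV 107.4% ≤ 110%; reserves 3.1 < 9 mo → does not qualify.
Product C: score 817 ≥ 640; DTI 36.6% ≤ 38% → qualifies.

Product C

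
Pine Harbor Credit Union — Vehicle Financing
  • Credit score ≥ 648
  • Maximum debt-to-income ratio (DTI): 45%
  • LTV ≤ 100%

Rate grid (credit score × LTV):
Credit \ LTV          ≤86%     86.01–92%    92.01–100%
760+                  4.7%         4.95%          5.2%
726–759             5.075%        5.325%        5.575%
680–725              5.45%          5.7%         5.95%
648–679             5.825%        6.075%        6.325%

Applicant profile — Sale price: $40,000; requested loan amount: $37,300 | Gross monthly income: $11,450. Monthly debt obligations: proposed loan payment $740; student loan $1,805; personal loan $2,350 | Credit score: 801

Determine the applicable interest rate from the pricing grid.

5.2%

Credit score 801 ≥ 648; Total monthly debts = (740 + 1,805 + 2,350) = 4,895. Debt-to-income = 4,895/11,450 = 42.8% — meets 45% limit
LTV: 37,300 ÷ 40,000 = 93.2%, within 100% cap
Score 801 is in the 760+ band; LTV 93.2% is in the 92.01–100% band → 5.2%.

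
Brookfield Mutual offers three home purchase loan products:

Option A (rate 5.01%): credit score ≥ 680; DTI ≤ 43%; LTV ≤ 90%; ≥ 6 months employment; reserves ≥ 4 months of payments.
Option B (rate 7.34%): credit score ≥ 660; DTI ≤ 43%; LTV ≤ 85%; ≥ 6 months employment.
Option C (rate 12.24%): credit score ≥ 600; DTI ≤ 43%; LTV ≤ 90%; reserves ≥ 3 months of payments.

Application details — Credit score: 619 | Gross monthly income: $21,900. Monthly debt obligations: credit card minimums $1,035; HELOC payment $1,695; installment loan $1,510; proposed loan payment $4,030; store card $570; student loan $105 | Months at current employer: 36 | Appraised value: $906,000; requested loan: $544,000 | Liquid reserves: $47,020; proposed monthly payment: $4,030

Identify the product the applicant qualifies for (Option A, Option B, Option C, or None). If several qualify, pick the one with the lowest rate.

Total debts = (1,035 + 1,695 + 1,510 + 4,030 + 570 + 105) = 8,945; DTI = 8,945/21,900 = 40.8%.
LTV = 544,000/906,000 = 60%.
Reserves = 47,020/4,030 = 11.7 months.
Option A: score 619 < 680; DTI 40.8% ≤ 43%; LTV 60% ≤ 90%; employment 36 ≥ 6 mo; reserves 11.7 ≥ 4 mo → does not qualify.
Option B: score 619 < 660; DTI 40.8% ≤ 43%; LTV 60% ≤ 85%; employment 36 ≥ 6 mo → does not qualify.
Option C: score 619 ≥ 600; DTI 40.8% ≤ 43%; LTV 60% ≤ 90%; reserves 11.7 ≥ 3 mo → qualifies.

Option C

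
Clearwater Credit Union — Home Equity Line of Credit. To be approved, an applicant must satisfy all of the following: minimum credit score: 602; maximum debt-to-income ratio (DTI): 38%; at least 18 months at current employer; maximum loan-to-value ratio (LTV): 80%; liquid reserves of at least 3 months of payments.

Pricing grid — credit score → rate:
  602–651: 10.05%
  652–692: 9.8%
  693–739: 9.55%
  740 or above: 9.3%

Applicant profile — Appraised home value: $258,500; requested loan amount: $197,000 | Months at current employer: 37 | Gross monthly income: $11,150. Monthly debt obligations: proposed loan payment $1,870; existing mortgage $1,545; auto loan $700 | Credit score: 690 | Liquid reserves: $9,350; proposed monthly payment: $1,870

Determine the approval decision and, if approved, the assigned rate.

Approved at 9.8%

Credit score 690 ≥ 602 (meets minimum)
Total monthly debts = (1,870 + 1,545 + 700) = 4,115. DTI: 4,115 ÷ 11,150 = 36.9%, within the 38% cap
Liquid reserves cover 9,350/1,870 = 5.0 months — ≥ 3 required
LTV: 197,000 ÷ 258,500 = 76.2%, within 80% cap
Employment 37 ≥ 18 months
All requirements met. Score 690 falls in the 652–692 tier → 9.8%.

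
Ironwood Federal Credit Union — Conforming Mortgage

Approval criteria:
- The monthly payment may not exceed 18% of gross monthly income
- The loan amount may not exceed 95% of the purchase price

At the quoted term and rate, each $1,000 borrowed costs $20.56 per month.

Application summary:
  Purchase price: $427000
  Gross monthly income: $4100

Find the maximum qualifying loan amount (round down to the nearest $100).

Payment cap: 18% × $4,100 = $738/month.
At $20.56 per $1,000, that supports 738/20.56 × 1,000 ≈ $35,894 → $35,800.
LTV cap: 95% × $427,000 = $405,650 → $405,600.
Binding constraint: payment-to-income.

$35,800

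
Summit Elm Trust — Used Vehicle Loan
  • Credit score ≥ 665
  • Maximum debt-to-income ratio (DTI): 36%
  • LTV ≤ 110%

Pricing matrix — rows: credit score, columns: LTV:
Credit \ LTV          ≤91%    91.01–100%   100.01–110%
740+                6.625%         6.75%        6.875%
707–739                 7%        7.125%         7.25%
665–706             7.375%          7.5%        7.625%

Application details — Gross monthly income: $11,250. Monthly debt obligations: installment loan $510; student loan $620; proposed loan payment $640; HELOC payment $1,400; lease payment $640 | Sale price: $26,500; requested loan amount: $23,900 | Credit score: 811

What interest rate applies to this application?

Credit score 811 ≥ 665; Total monthly debts = (510 + 620 + 640 + 1,400 + 640) = 3,810. DTI: 3,810 ÷ 11,250 = 33.9%, within the 36% cap
LTV: 23,900 ÷ 26,500 = 90.2%, within 110% cap
Row: 811 falls in 740+. Column: 90.2% falls in ≤91%. Rate = 6.625%.

6.625%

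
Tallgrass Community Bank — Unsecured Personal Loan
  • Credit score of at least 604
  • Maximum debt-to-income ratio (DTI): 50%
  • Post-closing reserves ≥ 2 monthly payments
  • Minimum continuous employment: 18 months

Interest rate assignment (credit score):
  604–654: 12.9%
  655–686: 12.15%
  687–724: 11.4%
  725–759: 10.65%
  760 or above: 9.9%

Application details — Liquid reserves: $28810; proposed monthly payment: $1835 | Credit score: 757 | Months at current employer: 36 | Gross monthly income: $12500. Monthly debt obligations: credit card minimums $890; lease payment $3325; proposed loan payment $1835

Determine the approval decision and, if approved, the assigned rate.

Approved at 10.65%

Credit score 757 ≥ 604 (meets minimum)
Total monthly debts = (890 + 3,325 + 1,835) = 6,050. Debt-to-income = 6,050/12,500 = 48.4% — meets 50% limit
Reserves = 28,810/1,835 = 15.7 months ≥ 2
Employment 36 ≥ 18 months
All requirements met. Score 757 falls in the 725–759 tier → 10.65%.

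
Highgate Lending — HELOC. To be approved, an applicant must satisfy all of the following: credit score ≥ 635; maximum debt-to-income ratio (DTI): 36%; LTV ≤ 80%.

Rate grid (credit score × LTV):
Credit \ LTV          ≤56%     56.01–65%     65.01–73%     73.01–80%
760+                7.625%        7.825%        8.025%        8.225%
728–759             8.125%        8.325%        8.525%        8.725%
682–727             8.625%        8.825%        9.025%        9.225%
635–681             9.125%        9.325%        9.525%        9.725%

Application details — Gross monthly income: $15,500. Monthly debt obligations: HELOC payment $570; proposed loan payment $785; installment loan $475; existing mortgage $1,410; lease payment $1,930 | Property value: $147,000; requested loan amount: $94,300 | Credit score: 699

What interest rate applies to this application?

Credit score 699 ≥ 635; Total monthly debts = (570 + 785 + 475 + 1,410 + 1,930) = 5,170. Debt-to-income = 5,170/15,500 = 33.4% — meets 36% limit
LTV: 94,300 ÷ 147,000 = 64.1%, within 80% cap
Credit 699 → row 682–727; LTV 64.1% → column 56.01–65%. Grid cell → 8.825%.

8.825%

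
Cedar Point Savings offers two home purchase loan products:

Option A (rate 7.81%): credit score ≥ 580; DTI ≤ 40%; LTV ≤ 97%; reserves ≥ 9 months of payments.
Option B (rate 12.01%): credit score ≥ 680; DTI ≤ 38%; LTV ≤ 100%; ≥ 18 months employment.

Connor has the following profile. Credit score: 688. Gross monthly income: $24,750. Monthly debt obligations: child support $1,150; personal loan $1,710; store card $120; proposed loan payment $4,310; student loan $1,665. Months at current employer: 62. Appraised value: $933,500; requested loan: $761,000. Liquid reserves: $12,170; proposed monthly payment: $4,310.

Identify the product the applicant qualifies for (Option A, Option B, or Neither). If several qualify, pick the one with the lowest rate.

Total debts = (1,150 + 1,710 + 120 + 4,310 + 1,665) = 8,955; DTI = 8,955/24,750 = 36.2%.
LTV = 761,000/933,500 = 81.5%.
Reserves = 12,170/4,310 = 2.8 months.
Option A: score 688 ≥ 580; DTI 36.2% ≤ 40%; LTV 81.5% ≤ 97%; reserves 2.8 < 9 mo → does not qualify.
Option B: score 688 ≥ 680; DTI 36.2% ≤ 38%; LTV 81.5% ≤ 100%; employment 62 ≥ 18 mo → qualifies.

Option B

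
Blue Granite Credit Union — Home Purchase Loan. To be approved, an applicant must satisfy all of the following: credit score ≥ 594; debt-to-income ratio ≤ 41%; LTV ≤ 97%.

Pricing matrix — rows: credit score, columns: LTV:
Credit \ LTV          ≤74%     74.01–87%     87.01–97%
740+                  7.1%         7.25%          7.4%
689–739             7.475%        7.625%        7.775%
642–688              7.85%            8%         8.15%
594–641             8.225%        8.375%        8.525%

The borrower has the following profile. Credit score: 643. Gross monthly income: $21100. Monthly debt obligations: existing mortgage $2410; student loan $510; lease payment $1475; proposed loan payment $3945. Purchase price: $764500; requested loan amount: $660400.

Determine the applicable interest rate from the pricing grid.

8%

Credit score 643 ≥ 594; Total monthly debts = (2,410 + 510 + 1,475 + 3,945) = 8,340. Debt-to-income = 8,340/21,100 = 39.5% — meets 41% limit
LTV: 660,400 ÷ 764,500 = 86.4%, within 97% cap
Row: 643 falls in 642–688. Column: 86.4% falls in 74.01–87%. Rate = 8%.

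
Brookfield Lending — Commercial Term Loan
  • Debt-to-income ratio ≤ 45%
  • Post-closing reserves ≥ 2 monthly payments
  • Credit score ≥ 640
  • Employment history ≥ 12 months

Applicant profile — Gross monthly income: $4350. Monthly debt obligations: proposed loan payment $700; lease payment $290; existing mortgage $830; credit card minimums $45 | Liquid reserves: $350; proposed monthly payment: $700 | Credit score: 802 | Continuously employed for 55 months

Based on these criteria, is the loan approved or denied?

Denied

Total monthly debts = (700 + 290 + 830 + 45) = 1,865. DTI = 1,865/4,350 = 42.9% ≤ 45%
Reserves = 350/700 = 0.5 months < 2
Credit score 802 ≥ 640 (meets)
Employment 55 ≥ 12 months
Fails on reserves.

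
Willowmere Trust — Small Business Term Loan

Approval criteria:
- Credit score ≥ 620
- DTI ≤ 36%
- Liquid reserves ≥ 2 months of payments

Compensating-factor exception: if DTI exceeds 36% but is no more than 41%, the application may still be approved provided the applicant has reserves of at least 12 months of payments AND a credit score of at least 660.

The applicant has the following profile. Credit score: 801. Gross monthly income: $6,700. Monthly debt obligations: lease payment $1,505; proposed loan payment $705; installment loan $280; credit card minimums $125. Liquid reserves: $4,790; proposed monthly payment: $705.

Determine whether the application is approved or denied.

Denied

Credit score 801 ≥ 620 (meets base)
Total debts = (1,505 + 705 + 280 + 125) = 2,615. DTI: 2,615 ÷ 6,700 = 39%, over the 36% base limit.
Reserves: 4,790 ÷ 705 = 6.8 months (meets 2-month minimum)
39% falls in the override range (36%–41%), so the compensating-factor test applies.
Override check — reserves: 6.8 mo (short of 12); score: 801 (ok).
Compensating-factor requirement not fully met.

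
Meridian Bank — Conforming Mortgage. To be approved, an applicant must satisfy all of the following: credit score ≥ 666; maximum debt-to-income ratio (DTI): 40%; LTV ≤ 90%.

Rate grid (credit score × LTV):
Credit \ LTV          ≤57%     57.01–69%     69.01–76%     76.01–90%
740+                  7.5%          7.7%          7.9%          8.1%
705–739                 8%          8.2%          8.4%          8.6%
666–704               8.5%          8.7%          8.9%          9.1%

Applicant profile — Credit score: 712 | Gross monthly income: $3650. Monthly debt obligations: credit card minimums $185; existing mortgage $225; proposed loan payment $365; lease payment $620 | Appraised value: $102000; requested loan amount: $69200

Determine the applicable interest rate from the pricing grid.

8.2%

Credit score 712 ≥ 666; Total monthly debts = (185 + 225 + 365 + 620) = 1,395. DTI: 1,395 ÷ 3,650 = 38.2%, within the 40% cap
Loan-to-value = 69,200/102,000 = 67.8% — pass (90% max)
Row: 712 falls in 705–739. Column: 67.8% falls in 57.01–69%. Rate = 8.2%.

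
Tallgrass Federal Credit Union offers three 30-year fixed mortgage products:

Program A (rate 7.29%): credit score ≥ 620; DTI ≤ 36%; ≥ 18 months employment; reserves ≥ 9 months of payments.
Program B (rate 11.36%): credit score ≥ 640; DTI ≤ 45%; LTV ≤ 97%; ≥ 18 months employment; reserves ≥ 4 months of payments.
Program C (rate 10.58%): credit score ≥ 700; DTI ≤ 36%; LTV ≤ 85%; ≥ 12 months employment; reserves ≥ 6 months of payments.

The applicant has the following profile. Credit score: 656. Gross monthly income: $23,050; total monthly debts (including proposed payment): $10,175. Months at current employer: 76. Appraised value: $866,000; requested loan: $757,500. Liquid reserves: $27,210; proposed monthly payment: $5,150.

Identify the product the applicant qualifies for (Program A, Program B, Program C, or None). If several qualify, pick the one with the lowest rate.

DTI = 10,175/23,050 = 44.1%.
LTV = 757,500/866,000 = 87.5%.
Reserves = 27,210/5,150 = 5.3 months.
Program A: score 656 ≥ 620; DTI 44.1% > 36%; employment 76 ≥ 18 mo; reserves 5.3 < 9 mo → does not qualify.
Program B: score 656 ≥ 640; DTI 44.1% ≤ 45%; LTV 87.5% ≤ 97%; employment 76 ≥ 18 mo; reserves 5.3 ≥ 4 mo → qualifies.
Program C: score 656 < 700; DTI 44.1% > 36%; LTV 87.5% > 85%; employment 76 ≥ 12 mo; reserves 5.3 < 6 mo → does not qualify.

Program B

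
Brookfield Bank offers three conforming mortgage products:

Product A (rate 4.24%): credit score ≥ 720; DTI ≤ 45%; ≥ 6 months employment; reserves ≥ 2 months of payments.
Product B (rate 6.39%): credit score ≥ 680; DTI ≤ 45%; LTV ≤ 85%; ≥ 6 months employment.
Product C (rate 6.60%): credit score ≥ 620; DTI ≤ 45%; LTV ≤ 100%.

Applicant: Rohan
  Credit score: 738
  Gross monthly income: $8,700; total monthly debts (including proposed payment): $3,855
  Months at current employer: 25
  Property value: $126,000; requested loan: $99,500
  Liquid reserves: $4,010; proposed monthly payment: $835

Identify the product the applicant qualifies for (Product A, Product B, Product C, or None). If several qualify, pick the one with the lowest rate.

Product A

DTI = 3,855/8,700 = 44.3%.
LTV = 99,500/126,000 = 79%.
Reserves = 4,010/835 = 4.8 months.
Product A: score 738 ≥ 720; DTI 44.3% ≤ 45%; employment 25 ≥ 6 mo; reserves 4.8 ≥ 2 mo → qualifies.
Product B: score 738 ≥ 680; DTI 44.3% ≤ 45%; LTV 79% ≤ 85%; employment 25 ≥ 6 mo → qualifies.
Product C: score 738 ≥ 620; DTI 44.3% ≤ 45%; LTV 79% ≤ 100% → qualifies.
Qualifying: Product A, Product B, Product C. Lowest rate is 4.24% → Product A.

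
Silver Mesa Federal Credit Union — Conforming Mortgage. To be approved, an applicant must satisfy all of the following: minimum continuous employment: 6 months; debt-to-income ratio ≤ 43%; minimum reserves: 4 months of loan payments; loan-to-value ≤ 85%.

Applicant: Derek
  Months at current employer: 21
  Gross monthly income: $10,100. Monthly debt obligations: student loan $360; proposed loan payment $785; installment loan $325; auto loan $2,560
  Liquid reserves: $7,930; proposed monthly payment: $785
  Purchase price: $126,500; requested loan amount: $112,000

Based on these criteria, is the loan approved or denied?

Employment 21 ≥ 6 months
Total monthly debts = (360 + 785 + 325 + 2,560) = 4,030. Debt-to-income = 4,030/10,100 = 39.9% — meets 43% limit
Liquid reserves cover 7,930/785 = 10.1 months — ≥ 4 required
LTV: 112,000 ÷ 126,500 = 88.5%, exceeds 85% cap
Fails on LTV.

Denied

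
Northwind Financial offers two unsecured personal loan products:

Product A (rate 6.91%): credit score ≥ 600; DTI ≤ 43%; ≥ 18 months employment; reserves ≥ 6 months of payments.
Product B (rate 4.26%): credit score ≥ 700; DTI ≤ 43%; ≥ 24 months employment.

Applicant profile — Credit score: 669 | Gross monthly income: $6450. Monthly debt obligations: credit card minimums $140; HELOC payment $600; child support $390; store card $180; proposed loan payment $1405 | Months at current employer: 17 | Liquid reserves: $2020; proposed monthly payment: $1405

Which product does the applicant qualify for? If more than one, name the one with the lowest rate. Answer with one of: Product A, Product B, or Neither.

Neither

Total debts = (140 + 600 + 390 + 180 + 1,405) = 2,715; DTI = 2,715/6,450 = 42.1%.
Reserves = 2,020/1,405 = 1.4 months.
Product A: score 669 ≥ 600; DTI 42.1% ≤ 43%; employment 17 < 18 mo; reserves 1.4 < 6 mo → does not qualify.
Product B: score 669 < 700; DTI 42.1% ≤ 43%; employment 17 < 24 mo → does not qualify.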